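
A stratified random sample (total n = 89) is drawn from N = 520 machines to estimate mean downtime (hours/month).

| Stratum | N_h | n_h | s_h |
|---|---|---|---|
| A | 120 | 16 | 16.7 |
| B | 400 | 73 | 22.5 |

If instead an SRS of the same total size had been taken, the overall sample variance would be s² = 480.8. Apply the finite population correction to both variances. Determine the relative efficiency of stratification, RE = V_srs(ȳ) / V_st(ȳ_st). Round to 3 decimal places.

RE ≈ 1.077

V̂(ȳ_st) = Σ W_h² (1 − n_h/N_h) s_h²/n_h, with W_h = N_h/N and N = 520:
  stratum A: (120/520)²·(1 − 16/120)·16.7²/16 = 0.80449
  stratum B: (400/520)²·(1 − 73/400)·22.5²/73 = 3.35462
V_st = 4.15911
V_srs = (1 − 89/520)·480.8/89 = 4.47763
Relative efficiency = V_srs / V_st = 4.47763/4.15911 = 1.0766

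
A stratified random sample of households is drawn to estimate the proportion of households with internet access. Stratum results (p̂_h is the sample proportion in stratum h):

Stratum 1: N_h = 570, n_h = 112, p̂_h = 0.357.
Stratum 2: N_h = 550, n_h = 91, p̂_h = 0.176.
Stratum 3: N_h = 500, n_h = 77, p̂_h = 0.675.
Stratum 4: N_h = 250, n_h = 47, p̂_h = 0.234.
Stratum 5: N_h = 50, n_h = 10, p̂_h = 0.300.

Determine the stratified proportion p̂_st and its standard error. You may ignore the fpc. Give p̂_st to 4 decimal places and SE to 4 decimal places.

p̂_st ≈ 0.3705, SE ≈ 0.0243

N = 1920; stratum weights W_h = N_h/N.
p̂_st = Σ W_h p̂_h = (570·0.357 + 550·0.176 + 500·0.675 + 250·0.234 + 50·0.300)/1920 = 0.37046
V̂(p̂_st) = Σ W_h² p̂_h(1−p̂_h)/(n_h−1):
  stratum 1: (570/1920)²·0.357·0.643/111 = 0.000182265
  stratum 2: (550/1920)²·0.176·0.824/90 = 0.000132227
  stratum 3: (500/1920)²·0.675·0.325/76 = 0.000195754
  stratum 4: (250/1920)²·0.234·0.766/46 = 6.60639e-05
  stratum 5: (50/1920)²·0.300·0.700/9 = 1.58239e-05
V̂(p̂_st) = 0.000592134; SE = √V̂ = 0.0243338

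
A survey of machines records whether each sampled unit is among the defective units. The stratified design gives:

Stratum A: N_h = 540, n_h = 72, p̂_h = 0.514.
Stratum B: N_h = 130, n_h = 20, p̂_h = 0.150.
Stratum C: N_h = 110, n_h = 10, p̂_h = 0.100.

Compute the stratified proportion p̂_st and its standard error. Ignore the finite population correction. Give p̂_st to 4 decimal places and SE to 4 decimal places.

N = 780; stratum weights W_h = N_h/N.
p̂_st = Σ W_h p̂_h = (540·0.514 + 130·0.150 + 110·0.100)/780 = 0.39495
V̂(p̂_st) = Σ W_h² p̂_h(1−p̂_h)/(n_h−1):
  stratum A: (540/780)²·0.514·0.486/71 = 0.00168632
  stratum B: (130/780)²·0.150·0.850/19 = 0.000186404
  stratum C: (110/780)²·0.100·0.900/9 = 0.000198882
V̂(p̂_st) = 0.0020716; SE = √V̂ = 0.0455149

p̂_st ≈ 0.3949, SE ≈ 0.0455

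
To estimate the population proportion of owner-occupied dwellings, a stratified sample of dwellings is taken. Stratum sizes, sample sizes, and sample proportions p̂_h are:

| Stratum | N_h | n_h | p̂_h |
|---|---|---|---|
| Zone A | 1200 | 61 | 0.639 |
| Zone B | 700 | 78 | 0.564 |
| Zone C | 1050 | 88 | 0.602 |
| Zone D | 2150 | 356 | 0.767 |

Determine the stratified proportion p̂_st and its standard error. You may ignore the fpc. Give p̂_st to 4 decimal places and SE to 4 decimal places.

p̂_st ≈ 0.6750, SE ≈ 0.0219

N = 5100; stratum weights W_h = N_h/N.
p̂_st = Σ W_h p̂_h = (1200·0.639 + 700·0.564 + 1050·0.602 + 2150·0.767)/5100 = 0.67505
V̂(p̂_st) = Σ W_h² p̂_h(1−p̂_h)/(n_h−1):
  stratum Zone A: (1200/5100)²·0.639·0.361/60 = 0.000212853
  stratum Zone B: (700/5100)²·0.564·0.436/77 = 6.01632e-05
  stratum Zone C: (1050/5100)²·0.602·0.398/87 = 0.000116734
  stratum Zone D: (2150/5100)²·0.767·0.233/355 = 8.94663e-05
V̂(p̂_st) = 0.000479216; SE = √V̂ = 0.021891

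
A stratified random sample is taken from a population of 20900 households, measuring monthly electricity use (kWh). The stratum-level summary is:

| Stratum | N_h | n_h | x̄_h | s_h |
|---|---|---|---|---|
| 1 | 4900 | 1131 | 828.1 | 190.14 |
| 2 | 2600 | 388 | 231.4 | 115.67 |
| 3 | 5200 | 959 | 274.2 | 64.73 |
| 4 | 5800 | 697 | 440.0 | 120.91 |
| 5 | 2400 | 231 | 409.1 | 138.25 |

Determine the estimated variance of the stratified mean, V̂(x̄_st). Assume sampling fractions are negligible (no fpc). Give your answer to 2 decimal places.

V̂(x̄_st) = Σ W_h² s_h²/n_h, with W_h = N_h/N and N = 20900:
  stratum 1: (4900/20900)²·190.14²/1131 = 1.75705
  stratum 2: (2600/20900)²·115.67²/388 = 0.533659
  stratum 3: (5200/20900)²·64.73²/959 = 0.270462
  stratum 4: (5800/20900)²·120.91²/697 = 1.61531
  stratum 5: (2400/20900)²·138.25²/231 = 1.09106
V̂(x̄_st) = 5.26754

V̂(x̄_st) ≈ 5.27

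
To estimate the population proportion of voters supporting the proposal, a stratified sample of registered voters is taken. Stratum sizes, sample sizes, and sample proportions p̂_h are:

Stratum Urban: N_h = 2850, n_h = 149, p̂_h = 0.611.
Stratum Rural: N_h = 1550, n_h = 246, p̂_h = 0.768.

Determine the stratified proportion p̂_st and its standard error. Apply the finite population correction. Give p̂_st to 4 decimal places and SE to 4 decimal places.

N = 4400; stratum weights W_h = N_h/N.
p̂_st = Σ W_h p̂_h = (2850·0.611 + 1550·0.768)/4400 = 0.66631
V̂(p̂_st) = Σ W_h² (1 − n_h/N_h) p̂_h(1−p̂_h)/(n_h−1):
  stratum Urban: (2850/4400)²·(1 − 149/2850)·0.611·0.389/148 = 0.000638547
  stratum Rural: (1550/4400)²·(1 − 246/1550)·0.768·0.232/245 = 7.59254e-05
V̂(p̂_st) = 0.000714473; SE = √V̂ = 0.0267296

p̂_st ≈ 0.6663, SE ≈ 0.0267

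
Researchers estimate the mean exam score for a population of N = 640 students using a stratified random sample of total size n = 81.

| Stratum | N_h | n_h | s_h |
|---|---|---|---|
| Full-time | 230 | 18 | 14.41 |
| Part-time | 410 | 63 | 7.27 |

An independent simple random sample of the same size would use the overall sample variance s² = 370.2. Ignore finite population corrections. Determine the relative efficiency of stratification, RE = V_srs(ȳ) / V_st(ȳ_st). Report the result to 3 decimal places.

V̂(ȳ_st) = Σ W_h² s_h²/n_h, with W_h = N_h/N and N = 640:
  stratum Full-time: (230/640)²·14.41²/18 = 1.48988
  stratum Part-time: (410/640)²·7.27²/63 = 0.344299
V_st = 1.83418
V_srs = s²/n = 370.2/81 = 4.57037
Relative efficiency = V_srs / V_st = 4.57037/1.83418 = 2.4918

RE ≈ 2.492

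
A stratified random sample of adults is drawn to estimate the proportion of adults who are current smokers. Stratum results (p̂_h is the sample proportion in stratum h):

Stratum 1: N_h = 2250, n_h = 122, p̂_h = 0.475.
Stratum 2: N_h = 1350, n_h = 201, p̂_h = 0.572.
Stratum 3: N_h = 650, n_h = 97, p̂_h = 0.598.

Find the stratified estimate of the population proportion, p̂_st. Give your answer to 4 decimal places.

N = 4250; stratum weights W_h = N_h/N.
p̂_st = Σ W_h p̂_h = (2250·0.475 + 1350·0.572 + 650·0.598)/4250 = 0.52462

p̂_st ≈ 0.5246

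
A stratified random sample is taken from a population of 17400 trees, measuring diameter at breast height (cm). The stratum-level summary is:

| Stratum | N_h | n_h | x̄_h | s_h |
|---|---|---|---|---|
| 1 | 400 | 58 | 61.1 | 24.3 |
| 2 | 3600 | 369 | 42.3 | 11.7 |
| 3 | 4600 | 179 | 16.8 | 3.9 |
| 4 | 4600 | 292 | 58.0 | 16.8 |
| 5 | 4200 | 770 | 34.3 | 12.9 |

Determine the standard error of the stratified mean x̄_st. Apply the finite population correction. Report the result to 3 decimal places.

SE(x̄_st) ≈ 0.313

V̂(x̄_st) = Σ W_h² (1 − n_h/N_h) s_h²/n_h, with W_h = N_h/N and N = 17400:
  stratum 1: (400/17400)²·(1 − 58/400)·24.3²/58 = 0.00460015
  stratum 2: (3600/17400)²·(1 − 369/3600)·11.7²/369 = 0.0142523
  stratum 3: (4600/17400)²·(1 − 179/4600)·3.9²/179 = 0.00570763
  stratum 4: (4600/17400)²·(1 − 292/4600)·16.8²/292 = 0.0632661
  stratum 5: (4200/17400)²·(1 − 770/4200)·12.9²/770 = 0.0102833
V̂(x̄_st) = 0.0981095
SE(x̄_st) = √0.0981095 = 0.313224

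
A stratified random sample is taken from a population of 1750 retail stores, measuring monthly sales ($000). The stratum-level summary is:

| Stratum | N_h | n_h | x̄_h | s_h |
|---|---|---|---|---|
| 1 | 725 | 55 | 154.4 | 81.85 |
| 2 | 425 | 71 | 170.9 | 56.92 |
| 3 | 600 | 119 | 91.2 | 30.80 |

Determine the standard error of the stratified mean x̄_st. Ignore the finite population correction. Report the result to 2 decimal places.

V̂(x̄_st) = Σ W_h² s_h²/n_h, with W_h = N_h/N and N = 1750:
  stratum 1: (725/1750)²·81.85²/55 = 20.9062
  stratum 2: (425/1750)²·56.92²/71 = 2.69137
  stratum 3: (600/1750)²·30.80²/119 = 0.937089
V̂(x̄_st) = 24.5346
SE(x̄_st) = √24.5346 = 4.95324

SE(x̄_st) ≈ 4.95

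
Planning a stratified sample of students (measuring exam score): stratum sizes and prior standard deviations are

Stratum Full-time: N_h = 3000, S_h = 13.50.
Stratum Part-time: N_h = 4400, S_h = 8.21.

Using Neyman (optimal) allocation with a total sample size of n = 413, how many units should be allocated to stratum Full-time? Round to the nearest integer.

Neyman allocation: n_h = n · N_h S_h / Σ N_i S_i, with n = 413.
  stratum Full-time: N_h·S_h = 3000·13.50 = 40500.00
  stratum Part-time: N_h·S_h = 4400·8.21 = 36124.00
Σ N_h S_h = 76624.00
n for stratum Full-time = 413·40500.00/76624.00 = 218.293 → 218

218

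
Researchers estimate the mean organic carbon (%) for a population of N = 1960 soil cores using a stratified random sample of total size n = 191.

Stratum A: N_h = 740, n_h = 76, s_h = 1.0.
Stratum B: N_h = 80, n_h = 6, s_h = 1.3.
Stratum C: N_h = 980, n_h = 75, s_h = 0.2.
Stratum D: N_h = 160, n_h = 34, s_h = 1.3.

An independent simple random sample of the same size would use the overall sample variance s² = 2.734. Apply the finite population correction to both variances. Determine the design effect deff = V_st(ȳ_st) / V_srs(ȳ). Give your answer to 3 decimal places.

V̂(ȳ_st) = Σ W_h² (1 − n_h/N_h) s_h²/n_h, with W_h = N_h/N and N = 1960:
  stratum A: (740/1960)²·(1 − 76/740)·1.0²/76 = 0.00168296
  stratum B: (80/1960)²·(1 − 6/80)·1.3²/6 = 0.000434055
  stratum C: (980/1960)²·(1 − 75/980)·0.2²/75 = 0.000123129
  stratum D: (160/1960)²·(1 − 34/160)·1.3²/34 = 0.000260847
V_st = 0.00250099
V_srs = (1 − 191/1960)·2.734/191 = 0.0129192
deff = V_st / V_srs = 0.00250099/0.0129192 = 0.1936

deff ≈ 0.194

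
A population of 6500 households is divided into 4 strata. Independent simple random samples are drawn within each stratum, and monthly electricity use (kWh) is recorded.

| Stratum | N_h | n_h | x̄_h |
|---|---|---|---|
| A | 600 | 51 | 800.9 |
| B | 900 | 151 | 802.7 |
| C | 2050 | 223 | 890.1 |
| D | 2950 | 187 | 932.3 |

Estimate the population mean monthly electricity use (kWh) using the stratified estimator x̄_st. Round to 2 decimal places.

x̄_st ≈ 888.92

N = Σ N_h = 6500. Stratum weights W_h = N_h/N.
x̄_st = (600·800.9 + 900·802.7 + 2050·890.1 + 2950·932.3) / 6500 = 888.9169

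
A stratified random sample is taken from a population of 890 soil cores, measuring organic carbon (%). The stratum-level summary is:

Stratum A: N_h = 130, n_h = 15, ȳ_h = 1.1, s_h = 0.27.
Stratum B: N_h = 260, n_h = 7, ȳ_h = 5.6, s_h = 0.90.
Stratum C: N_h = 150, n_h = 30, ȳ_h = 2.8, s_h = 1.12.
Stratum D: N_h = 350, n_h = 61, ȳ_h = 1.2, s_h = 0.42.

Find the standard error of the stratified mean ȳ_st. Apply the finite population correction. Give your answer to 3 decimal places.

SE(ȳ_st) ≈ 0.105

V̂(ȳ_st) = Σ W_h² (1 − n_h/N_h) s_h²/n_h, with W_h = N_h/N and N = 890:
  stratum A: (130/890)²·(1 − 15/130)·0.27²/15 = 9.17271e-05
  stratum B: (260/890)²·(1 − 7/260)·0.90²/7 = 0.0096095
  stratum C: (150/890)²·(1 − 30/150)·1.12²/30 = 0.000950183
  stratum D: (350/890)²·(1 − 61/350)·0.42²/61 = 0.000369279
V̂(ȳ_st) = 0.0110207
SE(ȳ_st) = √0.0110207 = 0.104979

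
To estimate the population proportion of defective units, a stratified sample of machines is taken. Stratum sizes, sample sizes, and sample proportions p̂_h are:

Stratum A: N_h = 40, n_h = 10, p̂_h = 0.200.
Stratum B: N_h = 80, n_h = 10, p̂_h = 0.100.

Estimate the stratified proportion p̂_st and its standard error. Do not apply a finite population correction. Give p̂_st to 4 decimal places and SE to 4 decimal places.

p̂_st ≈ 0.1333, SE ≈ 0.0801

N = 120; stratum weights W_h = N_h/N.
p̂_st = Σ W_h p̂_h = (40·0.200 + 80·0.100)/120 = 0.13333
V̂(p̂_st) = Σ W_h² p̂_h(1−p̂_h)/(n_h−1):
  stratum A: (40/120)²·0.200·0.800/9 = 0.00197531
  stratum B: (80/120)²·0.100·0.900/9 = 0.00444444
V̂(p̂_st) = 0.00641975; SE = √V̂ = 0.0801234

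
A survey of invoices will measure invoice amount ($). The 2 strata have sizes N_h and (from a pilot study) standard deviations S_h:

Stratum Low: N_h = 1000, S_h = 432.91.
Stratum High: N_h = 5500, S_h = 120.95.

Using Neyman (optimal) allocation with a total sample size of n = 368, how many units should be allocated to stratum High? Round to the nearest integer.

223

Neyman allocation: n_h = n · N_h S_h / Σ N_i S_i, with n = 368.
  stratum Low: N_h·S_h = 1000·432.91 = 432910.00
  stratum High: N_h·S_h = 5500·120.95 = 665225.00
Σ N_h S_h = 1098135.00
n for stratum High = 368·665225.00/1098135.00 = 222.926 → 223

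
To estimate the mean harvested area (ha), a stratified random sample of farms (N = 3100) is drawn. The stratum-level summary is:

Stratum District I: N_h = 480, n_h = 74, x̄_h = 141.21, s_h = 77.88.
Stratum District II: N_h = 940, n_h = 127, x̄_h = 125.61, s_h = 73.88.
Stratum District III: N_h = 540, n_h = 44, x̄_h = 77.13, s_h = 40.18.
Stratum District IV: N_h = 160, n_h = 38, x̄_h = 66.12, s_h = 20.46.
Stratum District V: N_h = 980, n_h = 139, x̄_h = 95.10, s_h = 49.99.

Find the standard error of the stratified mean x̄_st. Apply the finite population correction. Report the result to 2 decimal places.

V̂(x̄_st) = Σ W_h² (1 − n_h/N_h) s_h²/n_h, with W_h = N_h/N and N = 3100:
  stratum District I: (480/3100)²·(1 − 74/480)·77.88²/74 = 1.66213
  stratum District II: (940/3100)²·(1 − 127/940)·73.88²/127 = 3.41779
  stratum District III: (540/3100)²·(1 − 44/540)·40.18²/44 = 1.02263
  stratum District IV: (160/3100)²·(1 − 38/160)·20.46²/38 = 0.0223761
  stratum District V: (980/3100)²·(1 − 139/980)·49.99²/139 = 1.54188
V̂(x̄_st) = 7.6668
SE(x̄_st) = √7.6668 = 2.7689

SE(x̄_st) ≈ 2.77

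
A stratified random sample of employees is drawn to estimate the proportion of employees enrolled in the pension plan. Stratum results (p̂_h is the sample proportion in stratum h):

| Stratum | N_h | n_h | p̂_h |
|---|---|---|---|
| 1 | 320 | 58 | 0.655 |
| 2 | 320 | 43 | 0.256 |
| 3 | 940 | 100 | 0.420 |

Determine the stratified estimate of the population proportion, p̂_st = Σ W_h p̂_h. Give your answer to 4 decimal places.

N = 1580; stratum weights W_h = N_h/N.
p̂_st = Σ W_h p̂_h = (320·0.655 + 320·0.256 + 940·0.420)/1580 = 0.43438

p̂_st ≈ 0.4344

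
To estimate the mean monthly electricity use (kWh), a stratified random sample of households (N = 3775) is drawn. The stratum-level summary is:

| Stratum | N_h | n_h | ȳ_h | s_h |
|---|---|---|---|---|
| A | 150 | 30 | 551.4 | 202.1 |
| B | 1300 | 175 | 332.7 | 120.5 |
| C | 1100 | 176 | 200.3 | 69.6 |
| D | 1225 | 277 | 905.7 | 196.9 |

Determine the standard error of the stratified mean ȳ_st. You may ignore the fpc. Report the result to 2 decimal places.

V̂(ȳ_st) = Σ W_h² s_h²/n_h, with W_h = N_h/N and N = 3775:
  stratum A: (150/3775)²·202.1²/30 = 2.14961
  stratum B: (1300/3775)²·120.5²/175 = 9.83986
  stratum C: (1100/3775)²·69.6²/176 = 2.33699
  stratum D: (1225/3775)²·196.9²/277 = 14.7384
V̂(ȳ_st) = 29.0648
SE(ȳ_st) = √29.0648 = 5.39118

SE(ȳ_st) ≈ 5.39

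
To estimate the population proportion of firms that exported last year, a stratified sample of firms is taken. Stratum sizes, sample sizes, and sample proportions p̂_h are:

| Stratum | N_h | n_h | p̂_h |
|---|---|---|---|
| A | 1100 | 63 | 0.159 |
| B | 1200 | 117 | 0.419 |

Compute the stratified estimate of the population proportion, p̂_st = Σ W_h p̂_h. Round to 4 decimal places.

p̂_st ≈ 0.2947

N = 2300; stratum weights W_h = N_h/N.
p̂_st = Σ W_h p̂_h = (1100·0.159 + 1200·0.419)/2300 = 0.29465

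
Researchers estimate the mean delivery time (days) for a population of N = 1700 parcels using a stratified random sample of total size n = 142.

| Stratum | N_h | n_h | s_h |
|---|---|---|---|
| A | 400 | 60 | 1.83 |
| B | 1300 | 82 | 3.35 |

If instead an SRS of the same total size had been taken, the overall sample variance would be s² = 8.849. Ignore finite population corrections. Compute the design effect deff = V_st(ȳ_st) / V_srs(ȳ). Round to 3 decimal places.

V̂(ȳ_st) = Σ W_h² s_h²/n_h, with W_h = N_h/N and N = 1700:
  stratum A: (400/1700)²·1.83²/60 = 0.0030901
  stratum B: (1300/1700)²·3.35²/82 = 0.0800322
V_st = 0.0831223
V_srs = s²/n = 8.849/142 = 0.0623169
deff = V_st / V_srs = 0.0831223/0.0623169 = 1.3339

deff ≈ 1.334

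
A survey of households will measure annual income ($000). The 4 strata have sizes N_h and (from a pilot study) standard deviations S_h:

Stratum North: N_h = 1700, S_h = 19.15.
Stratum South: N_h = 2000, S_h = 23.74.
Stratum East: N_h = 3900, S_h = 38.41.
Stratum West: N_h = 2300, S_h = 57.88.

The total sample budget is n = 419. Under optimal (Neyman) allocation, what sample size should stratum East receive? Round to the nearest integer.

Neyman allocation: n_h = n · N_h S_h / Σ N_i S_i, with n = 419.
  stratum North: N_h·S_h = 1700·19.15 = 32555.00
  stratum South: N_h·S_h = 2000·23.74 = 47480.00
  stratum East: N_h·S_h = 3900·38.41 = 149799.00
  stratum West: N_h·S_h = 2300·57.88 = 133124.00
Σ N_h S_h = 362958.00
n for stratum East = 419·149799.00/362958.00 = 172.928 → 173

173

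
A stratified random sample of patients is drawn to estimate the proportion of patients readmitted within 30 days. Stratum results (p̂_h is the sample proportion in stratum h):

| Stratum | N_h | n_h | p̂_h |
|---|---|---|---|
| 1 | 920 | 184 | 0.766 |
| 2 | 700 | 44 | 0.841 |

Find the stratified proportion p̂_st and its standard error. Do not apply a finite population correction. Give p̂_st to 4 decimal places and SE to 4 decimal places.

p̂_st ≈ 0.7984, SE ≈ 0.0299

N = 1620; stratum weights W_h = N_h/N.
p̂_st = Σ W_h p̂_h = (920·0.766 + 700·0.841)/1620 = 0.79841
V̂(p̂_st) = Σ W_h² p̂_h(1−p̂_h)/(n_h−1):
  stratum 1: (920/1620)²·0.766·0.234/183 = 0.000315892
  stratum 2: (700/1620)²·0.841·0.159/43 = 0.000580618
V̂(p̂_st) = 0.000896511; SE = √V̂ = 0.0299418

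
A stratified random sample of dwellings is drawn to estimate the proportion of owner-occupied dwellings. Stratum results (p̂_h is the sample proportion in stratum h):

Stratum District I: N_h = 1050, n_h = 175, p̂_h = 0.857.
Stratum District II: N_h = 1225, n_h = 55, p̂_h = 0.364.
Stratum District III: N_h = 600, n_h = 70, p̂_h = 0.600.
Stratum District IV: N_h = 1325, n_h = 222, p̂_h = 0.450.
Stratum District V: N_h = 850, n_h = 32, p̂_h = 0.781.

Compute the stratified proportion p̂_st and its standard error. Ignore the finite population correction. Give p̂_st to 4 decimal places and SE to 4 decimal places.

p̂_st ≈ 0.5873, SE ≈ 0.0238

N = 5050; stratum weights W_h = N_h/N.
p̂_st = Σ W_h p̂_h = (1050·0.857 + 1225·0.364 + 600·0.600 + 1325·0.450 + 850·0.781)/5050 = 0.58730
V̂(p̂_st) = Σ W_h² p̂_h(1−p̂_h)/(n_h−1):
  stratum District I: (1050/5050)²·0.857·0.143/174 = 3.04483e-05
  stratum District II: (1225/5050)²·0.364·0.636/54 = 0.000252263
  stratum District III: (600/5050)²·0.600·0.400/69 = 4.91e-05
  stratum District IV: (1325/5050)²·0.450·0.550/221 = 7.7096e-05
  stratum District V: (850/5050)²·0.781·0.219/31 = 0.000156311
V̂(p̂_st) = 0.000565218; SE = √V̂ = 0.0237743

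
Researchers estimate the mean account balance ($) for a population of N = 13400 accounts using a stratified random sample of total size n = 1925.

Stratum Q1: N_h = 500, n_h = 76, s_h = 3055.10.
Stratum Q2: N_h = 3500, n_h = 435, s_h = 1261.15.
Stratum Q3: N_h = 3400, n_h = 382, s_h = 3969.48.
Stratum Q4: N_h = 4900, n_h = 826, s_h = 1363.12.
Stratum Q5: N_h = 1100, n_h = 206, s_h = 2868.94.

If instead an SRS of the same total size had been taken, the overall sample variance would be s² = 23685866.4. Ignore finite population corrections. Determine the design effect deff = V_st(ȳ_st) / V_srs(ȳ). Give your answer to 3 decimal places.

V̂(ȳ_st) = Σ W_h² s_h²/n_h, with W_h = N_h/N and N = 13400:
  stratum Q1: (500/13400)²·3055.10²/76 = 170.989
  stratum Q2: (3500/13400)²·1261.15²/435 = 249.443
  stratum Q3: (3400/13400)²·3969.48²/382 = 2655.54
  stratum Q4: (4900/13400)²·1363.12²/826 = 300.795
  stratum Q5: (1100/13400)²·2868.94²/206 = 269.247
V_st = 3646.01
V_srs = s²/n = 23685866.4/1925 = 12304.3
deff = V_st / V_srs = 3646.01/12304.3 = 0.2963

deff ≈ 0.296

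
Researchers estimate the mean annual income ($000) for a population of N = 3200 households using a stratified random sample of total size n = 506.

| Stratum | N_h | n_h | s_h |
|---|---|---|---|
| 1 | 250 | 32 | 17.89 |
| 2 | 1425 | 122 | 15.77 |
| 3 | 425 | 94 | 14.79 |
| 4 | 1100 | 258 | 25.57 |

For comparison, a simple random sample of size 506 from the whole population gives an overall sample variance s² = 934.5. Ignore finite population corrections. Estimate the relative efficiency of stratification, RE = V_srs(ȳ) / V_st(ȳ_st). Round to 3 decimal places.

RE ≈ 2.292

V̂(ȳ_st) = Σ W_h² s_h²/n_h, with W_h = N_h/N and N = 3200:
  stratum 1: (250/3200)²·17.89²/32 = 0.0610451
  stratum 2: (1425/3200)²·15.77²/122 = 0.404234
  stratum 3: (425/3200)²·14.79²/94 = 0.0410475
  stratum 4: (1100/3200)²·25.57²/258 = 0.299452
V_st = 0.805779
V_srs = s²/n = 934.5/506 = 1.84684
Relative efficiency = V_srs / V_st = 1.84684/0.805779 = 2.2920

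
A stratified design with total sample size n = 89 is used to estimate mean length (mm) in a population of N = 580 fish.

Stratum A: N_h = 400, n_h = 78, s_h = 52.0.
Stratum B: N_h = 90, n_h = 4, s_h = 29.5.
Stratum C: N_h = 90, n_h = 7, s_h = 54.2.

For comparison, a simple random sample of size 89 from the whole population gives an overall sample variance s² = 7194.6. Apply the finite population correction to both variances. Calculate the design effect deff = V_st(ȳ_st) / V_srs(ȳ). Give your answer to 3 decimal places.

V̂(ȳ_st) = Σ W_h² (1 − n_h/N_h) s_h²/n_h, with W_h = N_h/N and N = 580:
  stratum A: (400/580)²·(1 − 78/400)·52.0²/78 = 13.2731
  stratum B: (90/580)²·(1 − 4/90)·29.5²/4 = 5.00575
  stratum C: (90/580)²·(1 − 7/90)·54.2²/7 = 9.31891
V_st = 27.5977
V_srs = (1 − 89/580)·7194.6/89 = 68.4337
deff = V_st / V_srs = 27.5977/68.4337 = 0.4033

deff ≈ 0.403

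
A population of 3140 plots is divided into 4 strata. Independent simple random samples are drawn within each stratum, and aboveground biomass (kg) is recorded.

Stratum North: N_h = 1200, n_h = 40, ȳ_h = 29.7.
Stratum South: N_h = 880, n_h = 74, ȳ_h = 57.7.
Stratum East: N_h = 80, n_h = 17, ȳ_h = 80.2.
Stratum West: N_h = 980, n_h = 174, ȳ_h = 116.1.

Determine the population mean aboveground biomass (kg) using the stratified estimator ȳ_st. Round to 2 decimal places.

N = Σ N_h = 3140. Stratum weights W_h = N_h/N.
ȳ_st = (1200·29.7 + 880·57.7 + 80·80.2 + 980·116.1) / 3140 = 65.7994

ȳ_st ≈ 65.80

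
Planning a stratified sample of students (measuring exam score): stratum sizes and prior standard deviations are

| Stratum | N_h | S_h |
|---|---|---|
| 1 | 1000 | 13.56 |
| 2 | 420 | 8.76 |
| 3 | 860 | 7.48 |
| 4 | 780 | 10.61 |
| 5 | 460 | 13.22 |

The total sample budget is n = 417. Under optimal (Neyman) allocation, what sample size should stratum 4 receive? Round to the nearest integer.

91

Neyman allocation: n_h = n · N_h S_h / Σ N_i S_i, with n = 417.
  stratum 1: N_h·S_h = 1000·13.56 = 13560.00
  stratum 2: N_h·S_h = 420·8.76 = 3679.20
  stratum 3: N_h·S_h = 860·7.48 = 6432.80
  stratum 4: N_h·S_h = 780·10.61 = 8275.80
  stratum 5: N_h·S_h = 460·13.22 = 6081.20
Σ N_h S_h = 38029.00
n for stratum 4 = 417·8275.80/38029.00 = 90.747 → 91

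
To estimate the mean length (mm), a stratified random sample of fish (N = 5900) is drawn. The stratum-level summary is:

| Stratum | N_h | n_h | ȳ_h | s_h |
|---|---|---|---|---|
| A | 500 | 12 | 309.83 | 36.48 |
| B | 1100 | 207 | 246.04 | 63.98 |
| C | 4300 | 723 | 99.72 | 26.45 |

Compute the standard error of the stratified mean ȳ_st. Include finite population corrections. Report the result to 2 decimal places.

V̂(ȳ_st) = Σ W_h² (1 − n_h/N_h) s_h²/n_h, with W_h = N_h/N and N = 5900:
  stratum A: (500/5900)²·(1 − 12/500)·36.48²/12 = 0.777346
  stratum B: (1100/5900)²·(1 − 207/1100)·63.98²/207 = 0.558031
  stratum C: (4300/5900)²·(1 − 723/4300)·26.45²/723 = 0.427559
V̂(ȳ_st) = 1.76294
SE(ȳ_st) = √1.76294 = 1.32776

SE(ȳ_st) ≈ 1.33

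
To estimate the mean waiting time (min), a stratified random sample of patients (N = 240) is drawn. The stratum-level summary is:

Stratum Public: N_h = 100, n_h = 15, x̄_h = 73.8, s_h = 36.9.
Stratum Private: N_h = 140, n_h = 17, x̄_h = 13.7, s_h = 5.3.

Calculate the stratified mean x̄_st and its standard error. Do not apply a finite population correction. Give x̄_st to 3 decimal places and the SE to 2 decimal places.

x̄_st ≈ 38.742, SE ≈ 4.04

x̄_st = Σ W_h x̄_h = (100·73.8 + 140·13.7)/240 = 38.74167
V̂(x̄_st) = Σ W_h² s_h²/n_h, with W_h = N_h/N and N = 240:
  stratum Public: (100/240)²·36.9²/15 = 15.7594
  stratum Private: (140/240)²·5.3²/17 = 0.562259
V̂(x̄_st) = 16.3216
SE(x̄_st) = √16.3216 = 4.04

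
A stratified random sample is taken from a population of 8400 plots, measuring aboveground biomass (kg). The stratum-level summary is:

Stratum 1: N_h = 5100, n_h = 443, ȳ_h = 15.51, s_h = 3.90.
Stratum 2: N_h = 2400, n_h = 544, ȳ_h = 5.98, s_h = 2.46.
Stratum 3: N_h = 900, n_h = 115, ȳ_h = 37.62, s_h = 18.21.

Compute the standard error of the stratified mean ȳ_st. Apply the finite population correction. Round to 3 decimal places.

V̂(ȳ_st) = Σ W_h² (1 − n_h/N_h) s_h²/n_h, with W_h = N_h/N and N = 8400:
  stratum 1: (5100/8400)²·(1 − 443/5100)·3.90²/443 = 0.011557
  stratum 2: (2400/8400)²·(1 − 544/2400)·2.46²/544 = 0.000702267
  stratum 3: (900/8400)²·(1 − 115/900)·18.21²/115 = 0.0288719
V̂(ȳ_st) = 0.0411311
SE(ȳ_st) = √0.0411311 = 0.202808

SE(ȳ_st) ≈ 0.203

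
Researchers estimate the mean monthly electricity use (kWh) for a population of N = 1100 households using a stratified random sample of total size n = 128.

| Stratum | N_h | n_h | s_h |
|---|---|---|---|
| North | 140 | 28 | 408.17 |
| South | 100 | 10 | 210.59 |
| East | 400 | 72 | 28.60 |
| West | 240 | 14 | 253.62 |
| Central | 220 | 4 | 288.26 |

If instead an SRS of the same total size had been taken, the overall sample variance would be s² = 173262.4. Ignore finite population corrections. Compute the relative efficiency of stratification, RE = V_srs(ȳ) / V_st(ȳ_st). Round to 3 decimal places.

RE ≈ 1.143

V̂(ȳ_st) = Σ W_h² s_h²/n_h, with W_h = N_h/N and N = 1100:
  stratum North: (140/1100)²·408.17²/28 = 96.3818
  stratum South: (100/1100)²·210.59²/10 = 36.6514
  stratum East: (400/1100)²·28.60²/72 = 1.50222
  stratum West: (240/1100)²·253.62²/14 = 218.714
  stratum Central: (220/1100)²·288.26²/4 = 830.938
V_st = 1184.19
V_srs = s²/n = 173262.4/128 = 1353.61
Relative efficiency = V_srs / V_st = 1353.61/1184.19 = 1.1431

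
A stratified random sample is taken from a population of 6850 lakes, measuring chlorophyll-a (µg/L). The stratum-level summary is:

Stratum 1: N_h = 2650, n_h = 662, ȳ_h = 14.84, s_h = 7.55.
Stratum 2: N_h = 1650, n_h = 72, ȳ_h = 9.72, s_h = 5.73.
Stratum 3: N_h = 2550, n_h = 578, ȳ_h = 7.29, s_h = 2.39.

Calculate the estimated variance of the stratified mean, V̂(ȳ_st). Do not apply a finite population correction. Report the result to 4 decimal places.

V̂(ȳ_st) ≈ 0.0407

V̂(ȳ_st) = Σ W_h² s_h²/n_h, with W_h = N_h/N and N = 6850:
  stratum 1: (2650/6850)²·7.55²/662 = 0.0128868
  stratum 2: (1650/6850)²·5.73²/72 = 0.0264584
  stratum 3: (2550/6850)²·2.39²/578 = 0.00136952
V̂(ȳ_st) = 0.0407148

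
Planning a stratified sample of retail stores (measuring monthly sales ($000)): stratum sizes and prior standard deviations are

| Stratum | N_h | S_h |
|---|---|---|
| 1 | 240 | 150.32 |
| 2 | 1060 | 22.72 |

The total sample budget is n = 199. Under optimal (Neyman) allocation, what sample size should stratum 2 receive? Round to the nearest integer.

80

Neyman allocation: n_h = n · N_h S_h / Σ N_i S_i, with n = 199.
  stratum 1: N_h·S_h = 240·150.32 = 36076.80
  stratum 2: N_h·S_h = 1060·22.72 = 24083.20
Σ N_h S_h = 60160.00
n for stratum 2 = 199·24083.20/60160.00 = 79.664 → 80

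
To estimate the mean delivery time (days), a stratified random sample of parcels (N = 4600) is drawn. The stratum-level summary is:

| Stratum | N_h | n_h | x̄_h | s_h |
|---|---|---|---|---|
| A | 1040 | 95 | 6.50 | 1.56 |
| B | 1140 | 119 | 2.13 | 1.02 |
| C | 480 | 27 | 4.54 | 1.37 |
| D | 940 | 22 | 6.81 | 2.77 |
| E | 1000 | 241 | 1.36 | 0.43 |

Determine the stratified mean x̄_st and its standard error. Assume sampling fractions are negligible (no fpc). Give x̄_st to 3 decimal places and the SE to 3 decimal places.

x̄_st = Σ W_h x̄_h = (1040·6.50 + 1140·2.13 + 480·4.54 + 940·6.81 + 1000·1.36)/4600 = 4.15843
V̂(x̄_st) = Σ W_h² s_h²/n_h, with W_h = N_h/N and N = 4600:
  stratum A: (1040/4600)²·1.56²/95 = 0.00130941
  stratum B: (1140/4600)²·1.02²/119 = 0.000536967
  stratum C: (480/4600)²·1.37²/27 = 0.00075691
  stratum D: (940/4600)²·2.77²/22 = 0.0145639
  stratum E: (1000/4600)²·0.43²/241 = 3.6258e-05
V̂(x̄_st) = 0.0172034
SE(x̄_st) = √0.0172034 = 0.131162

x̄_st ≈ 4.158, SE ≈ 0.131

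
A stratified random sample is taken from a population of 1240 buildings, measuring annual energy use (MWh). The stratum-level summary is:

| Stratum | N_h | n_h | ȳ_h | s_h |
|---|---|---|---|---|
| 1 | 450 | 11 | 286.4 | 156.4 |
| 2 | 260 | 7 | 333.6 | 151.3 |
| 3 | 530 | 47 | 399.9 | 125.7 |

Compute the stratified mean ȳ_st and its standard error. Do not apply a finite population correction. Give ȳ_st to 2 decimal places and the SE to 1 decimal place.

ȳ_st ≈ 344.81, SE ≈ 22.3

ȳ_st = Σ W_h ȳ_h = (450·286.4 + 260·333.6 + 530·399.9)/1240 = 344.80887
V̂(ȳ_st) = Σ W_h² s_h²/n_h, with W_h = N_h/N and N = 1240:
  stratum 1: (450/1240)²·156.4²/11 = 292.862
  stratum 2: (260/1240)²·151.3²/7 = 143.775
  stratum 3: (530/1240)²·125.7²/47 = 61.4159
V̂(ȳ_st) = 498.052
SE(ȳ_st) = √498.052 = 22.3171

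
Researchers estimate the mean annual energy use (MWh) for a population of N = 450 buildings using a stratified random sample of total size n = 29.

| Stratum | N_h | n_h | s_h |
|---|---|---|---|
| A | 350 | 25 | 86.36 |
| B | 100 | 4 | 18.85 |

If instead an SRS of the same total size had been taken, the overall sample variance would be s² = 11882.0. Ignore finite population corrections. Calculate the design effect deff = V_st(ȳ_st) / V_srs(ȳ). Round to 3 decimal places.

deff ≈ 0.451

V̂(ȳ_st) = Σ W_h² s_h²/n_h, with W_h = N_h/N and N = 450:
  stratum A: (350/450)²·86.36²/25 = 180.466
  stratum B: (100/450)²·18.85²/4 = 4.3867
V_st = 184.853
V_srs = s²/n = 11882.0/29 = 409.724
deff = V_st / V_srs = 184.853/409.724 = 0.4512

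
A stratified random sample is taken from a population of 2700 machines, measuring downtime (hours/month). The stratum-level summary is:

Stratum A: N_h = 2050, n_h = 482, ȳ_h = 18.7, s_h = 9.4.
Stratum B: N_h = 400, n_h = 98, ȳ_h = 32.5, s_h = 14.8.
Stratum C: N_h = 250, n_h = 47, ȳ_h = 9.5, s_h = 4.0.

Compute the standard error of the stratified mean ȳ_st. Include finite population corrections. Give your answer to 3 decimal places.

SE(ȳ_st) ≈ 0.347

V̂(ȳ_st) = Σ W_h² (1 − n_h/N_h) s_h²/n_h, with W_h = N_h/N and N = 2700:
  stratum A: (2050/2700)²·(1 − 482/2050)·9.4²/482 = 0.0808316
  stratum B: (400/2700)²·(1 − 98/400)·14.8²/98 = 0.0370371
  stratum C: (250/2700)²·(1 − 47/250)·4.0²/47 = 0.0023699
V̂(ȳ_st) = 0.120239
SE(ȳ_st) = √0.120239 = 0.346754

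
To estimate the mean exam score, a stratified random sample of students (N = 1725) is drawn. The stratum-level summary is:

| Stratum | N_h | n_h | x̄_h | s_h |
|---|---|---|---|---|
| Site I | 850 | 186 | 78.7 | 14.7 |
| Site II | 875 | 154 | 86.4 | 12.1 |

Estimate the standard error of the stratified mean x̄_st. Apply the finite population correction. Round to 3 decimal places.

V̂(x̄_st) = Σ W_h² (1 − n_h/N_h) s_h²/n_h, with W_h = N_h/N and N = 1725:
  stratum Site I: (850/1725)²·(1 − 186/850)·14.7²/186 = 0.220359
  stratum Site II: (875/1725)²·(1 − 154/875)·12.1²/154 = 0.201565
V̂(x̄_st) = 0.421924
SE(x̄_st) = √0.421924 = 0.649557

SE(x̄_st) ≈ 0.650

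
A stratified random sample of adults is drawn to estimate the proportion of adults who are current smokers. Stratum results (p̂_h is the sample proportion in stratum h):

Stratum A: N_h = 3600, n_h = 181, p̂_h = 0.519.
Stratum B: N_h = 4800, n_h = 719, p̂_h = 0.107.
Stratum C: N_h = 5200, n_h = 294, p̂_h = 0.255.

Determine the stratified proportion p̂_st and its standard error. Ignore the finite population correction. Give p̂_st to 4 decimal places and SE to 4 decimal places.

p̂_st ≈ 0.2726, SE ≈ 0.0144

N = 13600; stratum weights W_h = N_h/N.
p̂_st = Σ W_h p̂_h = (3600·0.519 + 4800·0.107 + 5200·0.255)/13600 = 0.27265
V̂(p̂_st) = Σ W_h² p̂_h(1−p̂_h)/(n_h−1):
  stratum A: (3600/13600)²·0.519·0.481/180 = 9.71778e-05
  stratum B: (4800/13600)²·0.107·0.893/718 = 1.65774e-05
  stratum C: (5200/13600)²·0.255·0.745/293 = 9.47889e-05
V̂(p̂_st) = 0.000208544; SE = √V̂ = 0.0144411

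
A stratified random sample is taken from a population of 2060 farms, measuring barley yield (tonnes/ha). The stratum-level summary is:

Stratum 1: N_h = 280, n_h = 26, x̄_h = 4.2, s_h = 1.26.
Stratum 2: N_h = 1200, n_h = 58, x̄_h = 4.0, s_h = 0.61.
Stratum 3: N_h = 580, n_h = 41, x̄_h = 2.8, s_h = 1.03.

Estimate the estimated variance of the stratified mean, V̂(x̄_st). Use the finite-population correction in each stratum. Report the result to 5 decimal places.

V̂(x̄_st) = Σ W_h² (1 − n_h/N_h) s_h²/n_h, with W_h = N_h/N and N = 2060:
  stratum 1: (280/2060)²·(1 − 26/280)·1.26²/26 = 0.00102335
  stratum 2: (1200/2060)²·(1 − 58/1200)·0.61²/58 = 0.00207178
  stratum 3: (580/2060)²·(1 − 41/580)·1.03²/41 = 0.00190622
V̂(x̄_st) = 0.00500136

V̂(x̄_st) ≈ 0.00500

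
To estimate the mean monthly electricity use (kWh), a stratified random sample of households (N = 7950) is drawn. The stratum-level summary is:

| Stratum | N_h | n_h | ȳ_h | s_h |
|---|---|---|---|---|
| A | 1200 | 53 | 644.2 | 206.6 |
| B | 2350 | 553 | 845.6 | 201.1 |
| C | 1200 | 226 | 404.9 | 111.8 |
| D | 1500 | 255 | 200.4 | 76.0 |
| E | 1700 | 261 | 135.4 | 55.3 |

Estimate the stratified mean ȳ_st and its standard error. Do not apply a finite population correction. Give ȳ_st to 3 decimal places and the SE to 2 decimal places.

ȳ_st ≈ 475.077, SE ≈ 5.23

ȳ_st = Σ W_h ȳ_h = (1200·644.2 + 2350·845.6 + 1200·404.9 + 1500·200.4 + 1700·135.4)/7950 = 475.07673
V̂(ȳ_st) = Σ W_h² s_h²/n_h, with W_h = N_h/N and N = 7950:
  stratum A: (1200/7950)²·206.6²/53 = 18.349
  stratum B: (2350/7950)²·201.1²/553 = 6.38999
  stratum C: (1200/7950)²·111.8²/226 = 1.2601
  stratum D: (1500/7950)²·76.0²/255 = 0.806372
  stratum E: (1700/7950)²·55.3²/261 = 0.535764
V̂(ȳ_st) = 27.3413
SE(ȳ_st) = √27.3413 = 5.22889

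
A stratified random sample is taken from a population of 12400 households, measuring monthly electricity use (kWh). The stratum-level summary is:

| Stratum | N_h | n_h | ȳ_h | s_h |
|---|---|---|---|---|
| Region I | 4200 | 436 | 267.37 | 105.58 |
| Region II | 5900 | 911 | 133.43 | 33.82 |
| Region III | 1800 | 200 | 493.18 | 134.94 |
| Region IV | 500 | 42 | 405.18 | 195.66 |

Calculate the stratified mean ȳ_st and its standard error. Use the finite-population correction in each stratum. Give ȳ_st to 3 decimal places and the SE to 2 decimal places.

ȳ_st = Σ W_h ȳ_h = (4200·267.37 + 5900·133.43 + 1800·493.18 + 500·405.18)/12400 = 241.97621
V̂(ȳ_st) = Σ W_h² (1 − n_h/N_h) s_h²/n_h, with W_h = N_h/N and N = 12400:
  stratum Region I: (4200/12400)²·(1 − 436/4200)·105.58²/436 = 2.62865
  stratum Region II: (5900/12400)²·(1 − 911/5900)·33.82²/911 = 0.240354
  stratum Region III: (1800/12400)²·(1 − 200/1800)·134.94²/200 = 1.7053
  stratum Region IV: (500/12400)²·(1 − 42/500)·195.66²/42 = 1.35752
V̂(ȳ_st) = 5.93182
SE(ȳ_st) = √5.93182 = 2.43553

ȳ_st ≈ 241.976, SE ≈ 2.44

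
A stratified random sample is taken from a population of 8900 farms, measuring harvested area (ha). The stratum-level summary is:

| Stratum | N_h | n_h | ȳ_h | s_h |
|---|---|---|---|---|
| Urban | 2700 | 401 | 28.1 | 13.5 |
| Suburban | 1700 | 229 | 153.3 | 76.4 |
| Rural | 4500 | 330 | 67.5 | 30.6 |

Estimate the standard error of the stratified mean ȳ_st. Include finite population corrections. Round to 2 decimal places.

V̂(ȳ_st) = Σ W_h² (1 − n_h/N_h) s_h²/n_h, with W_h = N_h/N and N = 8900:
  stratum Urban: (2700/8900)²·(1 − 401/2700)·13.5²/401 = 0.0356161
  stratum Suburban: (1700/8900)²·(1 − 229/1700)·76.4²/229 = 0.804698
  stratum Rural: (4500/8900)²·(1 − 330/4500)·30.6²/330 = 0.672198
V̂(ȳ_st) = 1.51251
SE(ȳ_st) = √1.51251 = 1.22984

SE(ȳ_st) ≈ 1.23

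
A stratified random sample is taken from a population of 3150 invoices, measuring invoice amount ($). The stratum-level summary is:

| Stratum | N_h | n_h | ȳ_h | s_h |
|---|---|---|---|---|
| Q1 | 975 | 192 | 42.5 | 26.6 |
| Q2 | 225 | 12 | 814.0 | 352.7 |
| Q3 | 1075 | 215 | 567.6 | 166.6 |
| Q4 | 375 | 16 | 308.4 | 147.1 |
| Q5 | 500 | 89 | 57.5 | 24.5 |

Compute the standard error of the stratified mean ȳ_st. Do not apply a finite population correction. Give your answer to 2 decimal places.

V̂(ȳ_st) = Σ W_h² s_h²/n_h, with W_h = N_h/N and N = 3150:
  stratum Q1: (975/3150)²·26.6²/192 = 0.353061
  stratum Q2: (225/3150)²·352.7²/12 = 52.89
  stratum Q3: (1075/3150)²·166.6²/215 = 15.0351
  stratum Q4: (375/3150)²·147.1²/16 = 19.1667
  stratum Q5: (500/3150)²·24.5²/89 = 0.169926
V̂(ȳ_st) = 87.6148
SE(ȳ_st) = √87.6148 = 9.36028

SE(ȳ_st) ≈ 9.36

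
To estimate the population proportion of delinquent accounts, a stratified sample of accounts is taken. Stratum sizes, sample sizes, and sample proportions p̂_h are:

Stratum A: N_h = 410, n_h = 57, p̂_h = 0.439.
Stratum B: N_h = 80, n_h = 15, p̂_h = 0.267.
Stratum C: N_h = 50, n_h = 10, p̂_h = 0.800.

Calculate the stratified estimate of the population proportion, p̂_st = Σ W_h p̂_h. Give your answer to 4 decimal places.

N = 540; stratum weights W_h = N_h/N.
p̂_st = Σ W_h p̂_h = (410·0.439 + 80·0.267 + 50·0.800)/540 = 0.44694

p̂_st ≈ 0.4469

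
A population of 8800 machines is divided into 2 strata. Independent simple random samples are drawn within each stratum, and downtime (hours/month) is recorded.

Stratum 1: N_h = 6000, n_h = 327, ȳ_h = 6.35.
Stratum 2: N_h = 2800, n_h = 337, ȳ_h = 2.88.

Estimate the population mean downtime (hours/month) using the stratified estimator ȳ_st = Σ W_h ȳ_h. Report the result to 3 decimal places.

N = Σ N_h = 8800. Stratum weights W_h = N_h/N.
ȳ_st = (6000·6.35 + 2800·2.88) / 8800 = 5.24591

ȳ_st ≈ 5.246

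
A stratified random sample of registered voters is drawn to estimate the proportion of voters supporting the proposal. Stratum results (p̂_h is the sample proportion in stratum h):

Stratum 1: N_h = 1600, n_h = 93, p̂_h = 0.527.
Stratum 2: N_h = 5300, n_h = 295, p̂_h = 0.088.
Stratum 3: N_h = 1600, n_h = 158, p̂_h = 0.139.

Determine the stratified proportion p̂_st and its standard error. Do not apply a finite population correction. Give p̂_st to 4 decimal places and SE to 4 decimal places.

N = 8500; stratum weights W_h = N_h/N.
p̂_st = Σ W_h p̂_h = (1600·0.527 + 5300·0.088 + 1600·0.139)/8500 = 0.18024
V̂(p̂_st) = Σ W_h² p̂_h(1−p̂_h)/(n_h−1):
  stratum 1: (1600/8500)²·0.527·0.473/92 = 9.60033e-05
  stratum 2: (5300/8500)²·0.088·0.912/294 = 0.000106131
  stratum 3: (1600/8500)²·0.139·0.861/157 = 2.70097e-05
V̂(p̂_st) = 0.000229144; SE = √V̂ = 0.0151375

p̂_st ≈ 0.1802, SE ≈ 0.0151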